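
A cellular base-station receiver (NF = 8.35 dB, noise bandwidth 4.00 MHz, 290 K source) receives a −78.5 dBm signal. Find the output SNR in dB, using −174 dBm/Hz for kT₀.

Noise floor: N = −174 + 10 log₁₀(B) + NF
10 log₁₀(4.00×10⁶) = 66.02 dB
N = −174 + 66.02 + 8.35 = −99.63 dBm
SNR = P_sig − N = −78.5 − (−99.63) = 21.13 dB → 21.1 dB

21.1 dB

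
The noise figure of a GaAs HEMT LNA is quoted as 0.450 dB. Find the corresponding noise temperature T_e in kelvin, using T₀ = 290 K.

F = 10^(0.450/10) = 1.10917
T_e = (F − 1)·T₀ = (1.10917 − 1) × 290 = 31.7 K

31.7 K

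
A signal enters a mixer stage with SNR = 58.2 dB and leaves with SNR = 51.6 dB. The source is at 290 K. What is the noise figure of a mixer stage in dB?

6.6 dB

NF (dB) = SNR_in(dB) − SNR_out(dB) when the source is at T₀
NF = 58.2 − 51.6 = 6.6 dB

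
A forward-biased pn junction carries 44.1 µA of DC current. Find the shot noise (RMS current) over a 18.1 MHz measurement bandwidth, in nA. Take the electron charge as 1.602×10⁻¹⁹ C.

I_n = √(2qI·B)
2qI·B = 2 × 1.602×10⁻¹⁹ × 4.41×10⁻⁵ × 1.81×10⁷ = 2.56×10⁻¹⁶ A²
I_n = √(2.56×10⁻¹⁶) = 1.60×10⁻⁸ A = 16.0 nA

16.0 nA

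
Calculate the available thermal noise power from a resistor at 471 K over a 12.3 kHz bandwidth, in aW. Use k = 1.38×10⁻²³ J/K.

79.9 aW

P_n = kTB = 1.38×10⁻²³ × 471 × 1.23×10⁴ = 7.99×10⁻¹⁷ W = 79.9 aW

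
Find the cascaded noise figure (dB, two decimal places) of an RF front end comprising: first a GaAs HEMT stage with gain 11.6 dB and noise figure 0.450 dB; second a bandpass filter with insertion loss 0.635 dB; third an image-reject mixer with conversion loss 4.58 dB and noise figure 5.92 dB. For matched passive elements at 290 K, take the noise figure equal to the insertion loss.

1.31 dB

Convert to linear (a loss of L dB is a gain of −L dB): F_i = 10^(NF_i/10), G_i = 10^(G_i,dB/10)
  Stage 1: F_1 = 10^(0.450/10) = 1.109, G_1 = 10^(11.6/10) = 14.45
  Stage 2: F_2 = 10^(0.635/10) = 1.157, G_2 = 10^(−0.635/10) = 0.8640
  Stage 3: F_3 = 10^(5.92/10) = 3.908, G_3 = 10^(−4.58/10) = 0.3483
Friis cascade:
  F = 1.109 + (1.157 − 1)/14.45 + (3.908 − 1)/12.49 = 1.353
NF = 10 log₁₀(1.353) = 1.31 dB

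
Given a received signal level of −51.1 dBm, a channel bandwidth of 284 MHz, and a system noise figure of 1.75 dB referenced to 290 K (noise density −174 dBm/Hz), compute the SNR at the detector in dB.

Noise floor: N = −174 + 10 log₁₀(B) + NF
10 log₁₀(2.84×10⁸) = 84.53 dB
N = −174 + 84.53 + 1.75 = −87.72 dBm
SNR = P_sig − N = −51.1 − (−87.72) = 36.62 dB → 36.6 dB

36.6 dB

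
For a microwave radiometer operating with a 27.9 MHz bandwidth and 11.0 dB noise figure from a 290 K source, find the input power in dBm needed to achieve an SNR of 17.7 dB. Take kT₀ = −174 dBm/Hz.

−70.8 dBm

Sensitivity = −174 + 10 log₁₀(B) + NF + SNR_min
= −174 + 74.46 + 11.0 + 17.7
= −70.84 dBm → −70.8 dBm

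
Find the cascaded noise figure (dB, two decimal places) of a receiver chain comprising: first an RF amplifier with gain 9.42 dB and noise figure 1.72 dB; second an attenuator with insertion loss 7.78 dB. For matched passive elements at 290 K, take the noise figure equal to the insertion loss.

Convert to linear (a loss of L dB is a gain of −L dB): F_i = 10^(NF_i/10), G_i = 10^(G_i,dB/10)
  Stage 1: F_1 = 10^(1.72/10) = 1.486, G_1 = 10^(9.42/10) = 8.750
  Stage 2: F_2 = 10^(7.78/10) = 5.998, G_2 = 10^(−7.78/10) = 0.1667
Friis cascade:
  F = 1.486 + (5.998 − 1)/8.750 = 2.057
NF = 10 log₁₀(2.057) = 3.13 dB

3.13 dB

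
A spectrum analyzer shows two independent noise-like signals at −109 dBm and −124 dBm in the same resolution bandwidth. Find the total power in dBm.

−108.9 dBm

Convert to linear, add, convert back:
P₁ = 1.26×10⁻¹⁴ W, P₂ = 3.98×10⁻¹⁶ W
P_tot = 1.30×10⁻¹⁴ W → 10 log₁₀(P_tot / 10⁻³) = −108.9 dBm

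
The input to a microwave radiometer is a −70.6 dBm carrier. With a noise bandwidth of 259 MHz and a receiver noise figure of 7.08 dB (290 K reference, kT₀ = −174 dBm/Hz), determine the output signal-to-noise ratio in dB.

12.2 dB

Noise floor: N = −174 + 10 log₁₀(B) + NF
10 log₁₀(2.59×10⁸) = 84.13 dB
N = −174 + 84.13 + 7.08 = −82.79 dBm
SNR = P_sig − N = −70.6 − (−82.79) = 12.19 dB → 12.2 dB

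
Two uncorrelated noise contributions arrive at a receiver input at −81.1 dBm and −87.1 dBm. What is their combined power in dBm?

Convert to linear, add, convert back:
P₁ = 7.76×10⁻¹² W, P₂ = 1.95×10⁻¹² W
P_tot = 9.71×10⁻¹² W → 10 log₁₀(P_tot / 10⁻³) = −80.1 dBm

−80.1 dBm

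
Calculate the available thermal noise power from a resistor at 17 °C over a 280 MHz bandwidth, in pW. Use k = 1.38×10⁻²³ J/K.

T = 17 °C + 273.15 = 290.15 K
P_n = kTB = 1.38×10⁻²³ × 290.15 × 2.80×10⁸ = 1.12×10⁻¹² W = 1.12 pW

1.12 pW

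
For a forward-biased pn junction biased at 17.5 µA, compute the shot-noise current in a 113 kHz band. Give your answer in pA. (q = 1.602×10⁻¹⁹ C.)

I_n = √(2qI·B)
2qI·B = 2 × 1.602×10⁻¹⁹ × 1.75×10⁻⁵ × 1.13×10⁵ = 6.34×10⁻¹⁹ A²
I_n = √(6.34×10⁻¹⁹) = 7.96×10⁻¹⁰ A = 796 pA

796 pA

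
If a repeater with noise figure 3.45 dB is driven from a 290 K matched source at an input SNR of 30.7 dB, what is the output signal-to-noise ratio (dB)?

By definition F = SNR_in/SNR_out, so in dB: SNR_out = SNR_in − NF
SNR_out = 30.7 − 3.45 = 27.25 dB

27.25 dB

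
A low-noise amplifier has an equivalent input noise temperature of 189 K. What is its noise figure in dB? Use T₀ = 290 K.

F = 1 + T_e/T₀ = 1 + 189/290 = 1.65172
NF = 10 log₁₀(1.65172) = 2.18 dB

2.18 dB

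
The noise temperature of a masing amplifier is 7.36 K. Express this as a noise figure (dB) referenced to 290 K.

F = 1 + T_e/T₀ = 1 + 7.36/290 = 1.02538
NF = 10 log₁₀(1.02538) = 0.109 dB

0.109 dB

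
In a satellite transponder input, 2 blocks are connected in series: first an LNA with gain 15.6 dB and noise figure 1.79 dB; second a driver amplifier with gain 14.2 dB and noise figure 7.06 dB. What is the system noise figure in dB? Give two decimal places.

Convert to linear (a loss of L dB is a gain of −L dB): F_i = 10^(NF_i/10), G_i = 10^(G_i,dB/10)
  Stage 1: F_1 = 10^(1.79/10) = 1.510, G_1 = 10^(15.6/10) = 36.31
  Stage 2: F_2 = 10^(7.06/10) = 5.082, G_2 = 10^(14.2/10) = 26.30
Friis cascade:
  F = 1.510 + (5.082 − 1)/36.31 = 1.622
NF = 10 log₁₀(1.622) = 2.10 dB

2.10 dB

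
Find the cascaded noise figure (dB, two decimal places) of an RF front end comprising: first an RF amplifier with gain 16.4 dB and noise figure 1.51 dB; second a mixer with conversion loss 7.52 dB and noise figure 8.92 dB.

1.96 dB

Convert to linear (a loss of L dB is a gain of −L dB): F_i = 10^(NF_i/10), G_i = 10^(G_i,dB/10)
  Stage 1: F_1 = 10^(1.51/10) = 1.416, G_1 = 10^(16.4/10) = 43.65
  Stage 2: F_2 = 10^(8.92/10) = 7.798, G_2 = 10^(−7.52/10) = 0.1770
Friis cascade:
  F = 1.416 + (7.798 − 1)/43.65 = 1.572
NF = 10 log₁₀(1.572) = 1.96 dB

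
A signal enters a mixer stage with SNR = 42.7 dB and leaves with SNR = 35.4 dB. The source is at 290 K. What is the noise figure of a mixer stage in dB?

NF (dB) = SNR_in(dB) − SNR_out(dB) when the source is at T₀
NF = 42.7 − 35.4 = 7.3 dB

7.3 dB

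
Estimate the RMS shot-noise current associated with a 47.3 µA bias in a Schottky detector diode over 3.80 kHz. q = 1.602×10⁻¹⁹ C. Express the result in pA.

240 pA

I_n = √(2qI·B)
2qI·B = 2 × 1.602×10⁻¹⁹ × 4.73×10⁻⁵ × 3.80×10³ = 5.76×10⁻²⁰ A²
I_n = √(5.76×10⁻²⁰) = 2.40×10⁻¹⁰ A = 240 pA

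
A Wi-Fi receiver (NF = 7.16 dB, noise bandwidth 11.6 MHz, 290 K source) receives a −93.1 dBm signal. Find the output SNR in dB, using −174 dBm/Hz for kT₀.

3.1 dB

Noise floor: N = −174 + 10 log₁₀(B) + NF
10 log₁₀(1.16×10⁷) = 70.64 dB
N = −174 + 70.64 + 7.16 = −96.20 dBm
SNR = P_sig − N = −93.1 − (−96.20) = 3.10 dB → 3.1 dB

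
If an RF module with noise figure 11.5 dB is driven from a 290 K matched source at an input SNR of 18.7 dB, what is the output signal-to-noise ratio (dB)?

7.2 dB

By definition F = SNR_in/SNR_out, so in dB: SNR_out = SNR_in − NF
SNR_out = 18.7 − 11.5 = 7.2 dB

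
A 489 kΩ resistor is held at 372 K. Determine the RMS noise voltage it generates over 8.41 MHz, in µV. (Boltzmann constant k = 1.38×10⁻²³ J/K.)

291 µV

V_n = √(4kTRB)
4kTRB = 4 × 1.38×10⁻²³ × 372 × 4.89×10⁵ × 8.41×10⁶ = 8.44×10⁻⁸ V²
V_n = √(8.44×10⁻⁸) = 2.91×10⁻⁴ V = 291 µV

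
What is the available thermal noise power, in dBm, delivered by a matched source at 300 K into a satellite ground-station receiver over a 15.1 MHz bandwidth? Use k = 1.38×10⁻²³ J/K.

−102.0 dBm

P_n = kTB = 1.38×10⁻²³ × 300 × 1.51×10⁷ = 6.25×10⁻¹⁴ W
In dBm: 10 log₁₀(6.25×10⁻¹⁴ / 10⁻³) = −102.0 dBm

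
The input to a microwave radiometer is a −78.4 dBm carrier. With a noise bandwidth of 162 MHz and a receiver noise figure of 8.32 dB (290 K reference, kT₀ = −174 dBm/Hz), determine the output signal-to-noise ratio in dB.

Noise floor: N = −174 + 10 log₁₀(B) + NF
10 log₁₀(1.62×10⁸) = 82.1 dB
N = −174 + 82.1 + 8.32 = −83.58 dBm
SNR = P_sig − N = −78.4 − (−83.58) = 5.18 dB → 5.2 dB

5.2 dB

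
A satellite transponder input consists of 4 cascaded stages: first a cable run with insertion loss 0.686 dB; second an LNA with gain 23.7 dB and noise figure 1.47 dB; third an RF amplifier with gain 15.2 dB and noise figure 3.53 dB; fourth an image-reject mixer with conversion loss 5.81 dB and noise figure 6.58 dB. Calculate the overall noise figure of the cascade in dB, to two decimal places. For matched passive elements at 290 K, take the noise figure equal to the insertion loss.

Convert to linear (a loss of L dB is a gain of −L dB): F_i = 10^(NF_i/10), G_i = 10^(G_i,dB/10)
  Stage 1: F_1 = 10^(0.686/10) = 1.171, G_1 = 10^(−0.686/10) = 0.8539
  Stage 2: F_2 = 10^(1.47/10) = 1.403, G_2 = 10^(23.7/10) = 234.4
  Stage 3: F_3 = 10^(3.53/10) = 2.254, G_3 = 10^(15.2/10) = 33.11
  Stage 4: F_4 = 10^(6.58/10) = 4.550, G_4 = 10^(−5.81/10) = 0.2624
Friis cascade:
  F = 1.171 + (1.403 − 1)/0.8539 + (2.254 − 1)/200.2 + (4.550 − 1)/6628 = 1.650
NF = 10 log₁₀(1.650) = 2.17 dB

2.17 dB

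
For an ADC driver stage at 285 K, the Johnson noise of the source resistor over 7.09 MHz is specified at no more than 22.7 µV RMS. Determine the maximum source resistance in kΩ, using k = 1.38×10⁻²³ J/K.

Johnson–Nyquist: V_n = √(4kTRB) ⇒ R = V_n² / (4kTB)
4kTB = 4 × 1.38×10⁻²³ × 285 × 7.09×10⁶ = 1.12×10⁻¹³
R = (2.27×10⁻⁵)² / 1.12×10⁻¹³ = 4.62×10³ Ω = 4.62 kΩ

4.62 kΩ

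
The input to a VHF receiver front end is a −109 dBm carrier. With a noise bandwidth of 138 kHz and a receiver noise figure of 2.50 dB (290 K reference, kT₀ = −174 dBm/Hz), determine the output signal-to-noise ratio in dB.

11.1 dB

Noise floor: N = −174 + 10 log₁₀(B) + NF
10 log₁₀(1.38×10⁵) = 51.4 dB
N = −174 + 51.4 + 2.50 = −120.10 dBm
SNR = P_sig − N = −109 − (−120.10) = 11.10 dB → 11.1 dB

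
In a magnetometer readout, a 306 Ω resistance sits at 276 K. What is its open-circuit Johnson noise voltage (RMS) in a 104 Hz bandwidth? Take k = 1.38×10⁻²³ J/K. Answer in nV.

V_n = √(4kTRB)
4kTRB = 4 × 1.38×10⁻²³ × 276 × 3.06×10² × 1.04×10² = 4.85×10⁻¹⁶ V²
V_n = √(4.85×10⁻¹⁶) = 2.20×10⁻⁸ V = 22.0 nV

22.0 nV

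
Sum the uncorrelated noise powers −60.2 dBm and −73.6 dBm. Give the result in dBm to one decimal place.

Convert to linear, add, convert back:
P₁ = 9.55×10⁻¹⁰ W, P₂ = 4.37×10⁻¹¹ W
P_tot = 9.99×10⁻¹⁰ W → 10 log₁₀(P_tot / 10⁻³) = −60.0 dBm

−60.0 dBm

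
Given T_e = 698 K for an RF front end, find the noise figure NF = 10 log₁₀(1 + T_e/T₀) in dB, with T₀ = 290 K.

5.32 dB

F = 1 + T_e/T₀ = 1 + 698/290 = 3.4069
NF = 10 log₁₀(3.4069) = 5.32 dB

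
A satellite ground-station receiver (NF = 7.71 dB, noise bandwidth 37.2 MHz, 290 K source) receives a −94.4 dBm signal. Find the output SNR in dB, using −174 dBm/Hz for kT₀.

−3.8 dB

Noise floor: N = −174 + 10 log₁₀(B) + NF
10 log₁₀(3.72×10⁷) = 75.71 dB
N = −174 + 75.71 + 7.71 = −90.58 dBm
SNR = P_sig − N = −94.4 − (−90.58) = −3.82 dB → −3.8 dB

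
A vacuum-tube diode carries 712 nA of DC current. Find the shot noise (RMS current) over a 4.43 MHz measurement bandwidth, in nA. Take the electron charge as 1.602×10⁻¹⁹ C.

1.01 nA

I_n = √(2qI·B)
2qI·B = 2 × 1.602×10⁻¹⁹ × 7.12×10⁻⁷ × 4.43×10⁶ = 1.01×10⁻¹⁸ A²
I_n = √(1.01×10⁻¹⁸) = 1.01×10⁻⁹ A = 1.01 nA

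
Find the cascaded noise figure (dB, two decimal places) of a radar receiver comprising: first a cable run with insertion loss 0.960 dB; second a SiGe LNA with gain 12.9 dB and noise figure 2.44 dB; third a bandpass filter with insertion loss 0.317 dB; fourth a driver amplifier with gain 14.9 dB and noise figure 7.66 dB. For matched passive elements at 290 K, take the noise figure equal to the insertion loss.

4.02 dB

Convert to linear (a loss of L dB is a gain of −L dB): F_i = 10^(NF_i/10), G_i = 10^(G_i,dB/10)
  Stage 1: F_1 = 10^(0.960/10) = 1.247, G_1 = 10^(−0.960/10) = 0.8017
  Stage 2: F_2 = 10^(2.44/10) = 1.754, G_2 = 10^(12.9/10) = 19.50
  Stage 3: F_3 = 10^(0.317/10) = 1.076, G_3 = 10^(−0.317/10) = 0.9296
  Stage 4: F_4 = 10^(7.66/10) = 5.834, G_4 = 10^(14.9/10) = 30.90
Friis cascade:
  F = 1.247 + (1.754 − 1)/0.8017 + (1.076 − 1)/15.63 + (5.834 − 1)/14.53 = 2.525
NF = 10 log₁₀(2.525) = 4.02 dB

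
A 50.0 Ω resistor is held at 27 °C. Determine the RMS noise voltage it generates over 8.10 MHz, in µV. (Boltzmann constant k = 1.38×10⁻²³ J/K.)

T = 27 °C + 273.15 = 300.15 K
V_n = √(4kTRB)
4kTRB = 4 × 1.38×10⁻²³ × 300.15 × 5.00×10¹ × 8.10×10⁶ = 6.71×10⁻¹² V²
V_n = √(6.71×10⁻¹²) = 2.59×10⁻⁶ V = 2.59 µV

2.59 µV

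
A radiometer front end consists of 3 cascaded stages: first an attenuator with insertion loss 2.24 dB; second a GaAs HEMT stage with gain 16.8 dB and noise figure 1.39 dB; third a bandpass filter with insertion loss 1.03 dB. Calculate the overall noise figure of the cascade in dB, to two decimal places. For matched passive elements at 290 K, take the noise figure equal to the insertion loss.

Convert to linear (a loss of L dB is a gain of −L dB): F_i = 10^(NF_i/10), G_i = 10^(G_i,dB/10)
  Stage 1: F_1 = 10^(2.24/10) = 1.675, G_1 = 10^(−2.24/10) = 0.5970
  Stage 2: F_2 = 10^(1.39/10) = 1.377, G_2 = 10^(16.8/10) = 47.86
  Stage 3: F_3 = 10^(1.03/10) = 1.268, G_3 = 10^(−1.03/10) = 0.7889
Friis cascade:
  F = 1.675 + (1.377 − 1)/0.5970 + (1.268 − 1)/28.58 = 2.316
NF = 10 log₁₀(2.316) = 3.65 dB

3.65 dB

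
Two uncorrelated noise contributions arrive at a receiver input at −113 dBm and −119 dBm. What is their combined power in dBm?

Convert to linear, add, convert back:
P₁ = 5.01×10⁻¹⁵ W, P₂ = 1.26×10⁻¹⁵ W
P_tot = 6.27×10⁻¹⁵ W → 10 log₁₀(P_tot / 10⁻³) = −112.0 dBm

−112.0 dBm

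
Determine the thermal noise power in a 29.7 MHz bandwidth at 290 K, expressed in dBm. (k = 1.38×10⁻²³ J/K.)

−99.2 dBm

P_n = kTB = 1.38×10⁻²³ × 290 × 2.97×10⁷ = 1.19×10⁻¹³ W
In dBm: 10 log₁₀(1.19×10⁻¹³ / 10⁻³) = −99.2 dBm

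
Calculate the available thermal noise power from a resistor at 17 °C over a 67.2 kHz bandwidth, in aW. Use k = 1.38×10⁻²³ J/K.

T = 17 °C + 273.15 = 290.15 K
P_n = kTB = 1.38×10⁻²³ × 290.15 × 6.72×10⁴ = 2.69×10⁻¹⁶ W = 269 aW

269 aW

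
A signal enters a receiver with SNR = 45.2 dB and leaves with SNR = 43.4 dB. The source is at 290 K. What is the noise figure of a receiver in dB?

NF (dB) = SNR_in(dB) − SNR_out(dB) when the source is at T₀
NF = 45.2 − 43.4 = 1.8 dB

1.8 dB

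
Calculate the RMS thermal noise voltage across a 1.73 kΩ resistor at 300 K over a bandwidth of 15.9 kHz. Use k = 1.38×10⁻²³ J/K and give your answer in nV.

675 nV

V_n = √(4kTRB)
4kTRB = 4 × 1.38×10⁻²³ × 300 × 1.73×10³ × 1.59×10⁴ = 4.56×10⁻¹³ V²
V_n = √(4.56×10⁻¹³) = 6.75×10⁻⁷ V = 675 nV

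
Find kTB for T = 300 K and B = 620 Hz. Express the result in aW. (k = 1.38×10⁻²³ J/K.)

P_n = kTB = 1.38×10⁻²³ × 300 × 6.20×10² = 2.57×10⁻¹⁸ W = 2.57 aW

2.57 aW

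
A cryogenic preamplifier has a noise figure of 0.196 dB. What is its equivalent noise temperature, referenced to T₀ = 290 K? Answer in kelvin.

13.4 K

F = 10^(0.196/10) = 1.04616
T_e = (F − 1)·T₀ = (1.04616 − 1) × 290 = 13.4 K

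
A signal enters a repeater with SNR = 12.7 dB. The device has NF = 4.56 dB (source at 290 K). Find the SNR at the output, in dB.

8.14 dB

By definition F = SNR_in/SNR_out, so in dB: SNR_out = SNR_in − NF
SNR_out = 12.7 − 4.56 = 8.14 dB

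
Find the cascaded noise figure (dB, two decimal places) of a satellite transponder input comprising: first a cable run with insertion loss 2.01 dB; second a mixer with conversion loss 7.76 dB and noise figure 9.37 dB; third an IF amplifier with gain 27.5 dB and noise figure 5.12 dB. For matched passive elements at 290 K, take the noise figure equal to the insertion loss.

Convert to linear (a loss of L dB is a gain of −L dB): F_i = 10^(NF_i/10), G_i = 10^(G_i,dB/10)
  Stage 1: F_1 = 10^(2.01/10) = 1.589, G_1 = 10^(−2.01/10) = 0.6295
  Stage 2: F_2 = 10^(9.37/10) = 8.650, G_2 = 10^(−7.76/10) = 0.1675
  Stage 3: F_3 = 10^(5.12/10) = 3.251, G_3 = 10^(27.5/10) = 562.3
Friis cascade:
  F = 1.589 + (8.650 − 1)/0.6295 + (3.251 − 1)/0.1054 = 35.09
NF = 10 log₁₀(35.09) = 15.45 dB

15.45 dB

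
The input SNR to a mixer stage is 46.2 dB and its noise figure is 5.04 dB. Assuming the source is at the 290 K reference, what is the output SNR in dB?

By definition F = SNR_in/SNR_out, so in dB: SNR_out = SNR_in − NF
SNR_out = 46.2 − 5.04 = 41.16 dB

41.16 dB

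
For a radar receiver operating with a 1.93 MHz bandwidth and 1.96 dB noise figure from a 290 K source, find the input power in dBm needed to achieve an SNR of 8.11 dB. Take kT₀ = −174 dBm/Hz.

−101.1 dBm

Sensitivity = −174 + 10 log₁₀(B) + NF + SNR_min
= −174 + 62.86 + 1.96 + 8.11
= −101.07 dBm → −101.1 dBm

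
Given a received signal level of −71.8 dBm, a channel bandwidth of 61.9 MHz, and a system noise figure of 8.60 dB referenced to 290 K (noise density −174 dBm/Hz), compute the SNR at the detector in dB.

15.7 dB

Noise floor: N = −174 + 10 log₁₀(B) + NF
10 log₁₀(6.19×10⁷) = 77.92 dB
N = −174 + 77.92 + 8.60 = −87.48 dBm
SNR = P_sig − N = −71.8 − (−87.48) = 15.68 dB → 15.7 dB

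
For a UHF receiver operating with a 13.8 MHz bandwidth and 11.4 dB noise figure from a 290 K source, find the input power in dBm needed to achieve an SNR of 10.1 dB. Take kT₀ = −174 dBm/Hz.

Sensitivity = −174 + 10 log₁₀(B) + NF + SNR_min
= −174 + 71.4 + 11.4 + 10.1
= −81.1 dBm → −81.1 dBm

−81.1 dBm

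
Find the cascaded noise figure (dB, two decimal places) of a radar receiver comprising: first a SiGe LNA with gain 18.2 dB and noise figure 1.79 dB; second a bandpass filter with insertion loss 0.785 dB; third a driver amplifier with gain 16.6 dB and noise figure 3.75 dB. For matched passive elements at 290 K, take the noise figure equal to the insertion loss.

Convert to linear (a loss of L dB is a gain of −L dB): F_i = 10^(NF_i/10), G_i = 10^(G_i,dB/10)
  Stage 1: F_1 = 10^(1.79/10) = 1.510, G_1 = 10^(18.2/10) = 66.07
  Stage 2: F_2 = 10^(0.785/10) = 1.198, G_2 = 10^(−0.785/10) = 0.8346
  Stage 3: F_3 = 10^(3.75/10) = 2.371, G_3 = 10^(16.6/10) = 45.71
Friis cascade:
  F = 1.510 + (1.198 − 1)/66.07 + (2.371 − 1)/55.14 = 1.538
NF = 10 log₁₀(1.538) = 1.87 dB

1.87 dB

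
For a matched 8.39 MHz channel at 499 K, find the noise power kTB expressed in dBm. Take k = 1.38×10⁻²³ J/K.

−102.4 dBm

P_n = kTB = 1.38×10⁻²³ × 499 × 8.39×10⁶ = 5.78×10⁻¹⁴ W
In dBm: 10 log₁₀(5.78×10⁻¹⁴ / 10⁻³) = −102.4 dBm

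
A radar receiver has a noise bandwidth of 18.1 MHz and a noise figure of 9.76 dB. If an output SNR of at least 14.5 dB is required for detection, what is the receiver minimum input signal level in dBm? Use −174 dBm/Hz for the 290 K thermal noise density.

Sensitivity = −174 + 10 log₁₀(B) + NF + SNR_min
= −174 + 72.58 + 9.76 + 14.5
= −77.16 dBm → −77.2 dBm

−77.2 dBm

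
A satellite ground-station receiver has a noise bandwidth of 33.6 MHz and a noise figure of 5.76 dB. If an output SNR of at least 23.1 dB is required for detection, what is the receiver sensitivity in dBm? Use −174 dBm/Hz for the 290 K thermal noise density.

Sensitivity = −174 + 10 log₁₀(B) + NF + SNR_min
= −174 + 75.26 + 5.76 + 23.1
= −69.88 dBm → −69.9 dBm

−69.9 dBm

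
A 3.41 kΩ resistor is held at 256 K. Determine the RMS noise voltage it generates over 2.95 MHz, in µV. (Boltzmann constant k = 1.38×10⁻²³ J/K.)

11.9 µV

V_n = √(4kTRB)
4kTRB = 4 × 1.38×10⁻²³ × 256 × 3.41×10³ × 2.95×10⁶ = 1.42×10⁻¹⁰ V²
V_n = √(1.42×10⁻¹⁰) = 1.19×10⁻⁵ V = 11.9 µV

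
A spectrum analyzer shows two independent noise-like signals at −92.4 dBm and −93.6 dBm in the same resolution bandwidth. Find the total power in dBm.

−89.9 dBm

Convert to linear, add, convert back:
P₁ = 5.75×10⁻¹³ W, P₂ = 4.37×10⁻¹³ W
P_tot = 1.01×10⁻¹² W → 10 log₁₀(P_tot / 10⁻³) = −89.9 dBm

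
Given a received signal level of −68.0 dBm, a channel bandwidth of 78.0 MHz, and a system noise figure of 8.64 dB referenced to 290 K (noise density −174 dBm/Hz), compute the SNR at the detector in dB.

Noise floor: N = −174 + 10 log₁₀(B) + NF
10 log₁₀(7.80×10⁷) = 78.92 dB
N = −174 + 78.92 + 8.64 = −86.44 dBm
SNR = P_sig − N = −68.0 − (−86.44) = 18.44 dB → 18.4 dB

18.4 dB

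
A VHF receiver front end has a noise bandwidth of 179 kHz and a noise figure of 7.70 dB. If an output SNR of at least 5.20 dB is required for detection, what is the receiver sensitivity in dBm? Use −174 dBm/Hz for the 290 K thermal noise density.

−108.6 dBm

Sensitivity = −174 + 10 log₁₀(B) + NF + SNR_min
= −174 + 52.53 + 7.70 + 5.20
= −108.57 dBm → −108.6 dBm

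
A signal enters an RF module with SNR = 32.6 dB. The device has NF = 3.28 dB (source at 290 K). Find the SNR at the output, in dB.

29.32 dB

By definition F = SNR_in/SNR_out, so in dB: SNR_out = SNR_in − NF
SNR_out = 32.6 − 3.28 = 29.32 dB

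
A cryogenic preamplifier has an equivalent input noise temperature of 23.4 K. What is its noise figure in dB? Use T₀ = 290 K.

F = 1 + T_e/T₀ = 1 + 23.4/290 = 1.08069
NF = 10 log₁₀(1.08069) = 0.337 dB

0.337 dB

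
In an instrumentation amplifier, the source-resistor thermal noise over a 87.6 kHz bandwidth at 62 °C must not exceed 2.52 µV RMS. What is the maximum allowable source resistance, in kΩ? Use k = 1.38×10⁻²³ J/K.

T = 62 °C + 273.15 = 335.15 K
Johnson–Nyquist: V_n = √(4kTRB) ⇒ R = V_n² / (4kTB)
4kTB = 4 × 1.38×10⁻²³ × 335.15 × 8.76×10⁴ = 1.62×10⁻¹⁵
R = (2.52×10⁻⁶)² / 1.62×10⁻¹⁵ = 3.92×10³ Ω = 3.92 kΩ

3.92 kΩ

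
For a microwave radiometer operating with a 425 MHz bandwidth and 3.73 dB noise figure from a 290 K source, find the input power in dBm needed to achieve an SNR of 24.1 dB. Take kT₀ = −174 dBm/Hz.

Sensitivity = −174 + 10 log₁₀(B) + NF + SNR_min
= −174 + 86.28 + 3.73 + 24.1
= −59.89 dBm → −59.9 dBm

−59.9 dBm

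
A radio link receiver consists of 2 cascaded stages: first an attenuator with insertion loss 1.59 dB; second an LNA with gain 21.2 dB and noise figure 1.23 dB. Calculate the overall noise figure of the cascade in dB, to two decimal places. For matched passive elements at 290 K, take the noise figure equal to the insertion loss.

Convert to linear (a loss of L dB is a gain of −L dB): F_i = 10^(NF_i/10), G_i = 10^(G_i,dB/10)
  Stage 1: F_1 = 10^(1.59/10) = 1.442, G_1 = 10^(−1.59/10) = 0.6934
  Stage 2: F_2 = 10^(1.23/10) = 1.327, G_2 = 10^(21.2/10) = 131.8
Friis cascade:
  F = 1.442 + (1.327 − 1)/0.6934 = 1.914
NF = 10 log₁₀(1.914) = 2.82 dB

2.82 dB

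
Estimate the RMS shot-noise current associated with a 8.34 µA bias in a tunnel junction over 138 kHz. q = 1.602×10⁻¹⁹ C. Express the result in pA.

607 pA

I_n = √(2qI·B)
2qI·B = 2 × 1.602×10⁻¹⁹ × 8.34×10⁻⁶ × 1.38×10⁵ = 3.69×10⁻¹⁹ A²
I_n = √(3.69×10⁻¹⁹) = 6.07×10⁻¹⁰ A = 607 pA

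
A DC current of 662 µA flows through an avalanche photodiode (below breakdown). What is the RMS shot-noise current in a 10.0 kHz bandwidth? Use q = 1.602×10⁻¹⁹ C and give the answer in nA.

1.46 nA

I_n = √(2qI·B)
2qI·B = 2 × 1.602×10⁻¹⁹ × 6.62×10⁻⁴ × 1.00×10⁴ = 2.12×10⁻¹⁸ A²
I_n = √(2.12×10⁻¹⁸) = 1.46×10⁻⁹ A = 1.46 nA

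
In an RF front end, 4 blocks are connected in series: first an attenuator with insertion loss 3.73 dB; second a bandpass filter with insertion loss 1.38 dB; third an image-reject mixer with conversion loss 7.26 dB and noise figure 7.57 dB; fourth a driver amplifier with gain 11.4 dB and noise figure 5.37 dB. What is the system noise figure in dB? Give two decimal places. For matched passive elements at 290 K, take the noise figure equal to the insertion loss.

17.83 dB

Convert to linear (a loss of L dB is a gain of −L dB): F_i = 10^(NF_i/10), G_i = 10^(G_i,dB/10)
  Stage 1: F_1 = 10^(3.73/10) = 2.360, G_1 = 10^(−3.73/10) = 0.4236
  Stage 2: F_2 = 10^(1.38/10) = 1.374, G_2 = 10^(−1.38/10) = 0.7278
  Stage 3: F_3 = 10^(7.57/10) = 5.715, G_3 = 10^(−7.26/10) = 0.1879
  Stage 4: F_4 = 10^(5.37/10) = 3.443, G_4 = 10^(11.4/10) = 13.80
Friis cascade:
  F = 2.360 + (1.374 − 1)/0.4236 + (5.715 − 1)/0.3083 + (3.443 − 1)/0.05794 = 60.71
NF = 10 log₁₀(60.71) = 17.83 dB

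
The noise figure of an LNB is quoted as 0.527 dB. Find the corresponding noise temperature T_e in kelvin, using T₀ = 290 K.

37.4 K

F = 10^(0.527/10) = 1.12902
T_e = (F − 1)·T₀ = (1.12902 − 1) × 290 = 37.4 K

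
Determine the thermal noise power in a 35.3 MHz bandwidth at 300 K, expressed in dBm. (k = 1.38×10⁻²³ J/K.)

P_n = kTB = 1.38×10⁻²³ × 300 × 3.53×10⁷ = 1.46×10⁻¹³ W
In dBm: 10 log₁₀(1.46×10⁻¹³ / 10⁻³) = −98.4 dBm

−98.4 dBm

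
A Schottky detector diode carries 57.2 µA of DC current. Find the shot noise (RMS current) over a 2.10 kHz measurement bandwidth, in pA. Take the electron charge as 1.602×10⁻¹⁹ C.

196 pA

I_n = √(2qI·B)
2qI·B = 2 × 1.602×10⁻¹⁹ × 5.72×10⁻⁵ × 2.10×10³ = 3.85×10⁻²⁰ A²
I_n = √(3.85×10⁻²⁰) = 1.96×10⁻¹⁰ A = 196 pA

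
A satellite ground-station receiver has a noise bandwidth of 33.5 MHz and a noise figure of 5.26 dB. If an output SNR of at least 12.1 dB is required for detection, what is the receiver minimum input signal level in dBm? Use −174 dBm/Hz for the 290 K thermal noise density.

−81.4 dBm

Sensitivity = −174 + 10 log₁₀(B) + NF + SNR_min
= −174 + 75.25 + 5.26 + 12.1
= −81.39 dBm → −81.4 dBm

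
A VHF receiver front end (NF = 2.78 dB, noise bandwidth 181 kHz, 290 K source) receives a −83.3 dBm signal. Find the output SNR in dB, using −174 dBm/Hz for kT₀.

Noise floor: N = −174 + 10 log₁₀(B) + NF
10 log₁₀(1.81×10⁵) = 52.58 dB
N = −174 + 52.58 + 2.78 = −118.64 dBm
SNR = P_sig − N = −83.3 − (−118.64) = 35.34 dB → 35.3 dB

35.3 dB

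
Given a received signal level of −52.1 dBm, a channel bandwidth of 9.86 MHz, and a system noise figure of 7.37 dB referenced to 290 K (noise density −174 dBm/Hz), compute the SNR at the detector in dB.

44.6 dB

Noise floor: N = −174 + 10 log₁₀(B) + NF
10 log₁₀(9.86×10⁶) = 69.94 dB
N = −174 + 69.94 + 7.37 = −96.69 dBm
SNR = P_sig − N = −52.1 − (−96.69) = 44.59 dB → 44.6 dB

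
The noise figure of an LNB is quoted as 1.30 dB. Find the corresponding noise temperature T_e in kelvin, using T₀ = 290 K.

F = 10^(1.30/10) = 1.34896
T_e = (F − 1)·T₀ = (1.34896 − 1) × 290 = 101 K

101 K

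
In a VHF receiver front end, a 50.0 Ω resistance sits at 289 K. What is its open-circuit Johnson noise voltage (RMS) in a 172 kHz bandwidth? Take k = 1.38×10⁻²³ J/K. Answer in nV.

370 nV

V_n = √(4kTRB)
4kTRB = 4 × 1.38×10⁻²³ × 289 × 5.00×10¹ × 1.72×10⁵ = 1.37×10⁻¹³ V²
V_n = √(1.37×10⁻¹³) = 3.70×10⁻⁷ V = 370 nV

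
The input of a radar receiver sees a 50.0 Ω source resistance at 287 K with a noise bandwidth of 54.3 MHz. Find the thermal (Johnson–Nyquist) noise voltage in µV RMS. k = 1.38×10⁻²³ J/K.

6.56 µV

V_n = √(4kTRB)
4kTRB = 4 × 1.38×10⁻²³ × 287 × 5.00×10¹ × 5.43×10⁷ = 4.30×10⁻¹¹ V²
V_n = √(4.30×10⁻¹¹) = 6.56×10⁻⁶ V = 6.56 µV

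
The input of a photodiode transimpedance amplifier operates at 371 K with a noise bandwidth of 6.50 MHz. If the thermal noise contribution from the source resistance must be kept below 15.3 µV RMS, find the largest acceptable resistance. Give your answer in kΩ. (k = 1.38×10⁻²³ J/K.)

Johnson–Nyquist: V_n = √(4kTRB) ⇒ R = V_n² / (4kTB)
4kTB = 4 × 1.38×10⁻²³ × 371 × 6.50×10⁶ = 1.33×10⁻¹³
R = (1.53×10⁻⁵)² / 1.33×10⁻¹³ = 1.76×10³ Ω = 1.76 kΩ

1.76 kΩ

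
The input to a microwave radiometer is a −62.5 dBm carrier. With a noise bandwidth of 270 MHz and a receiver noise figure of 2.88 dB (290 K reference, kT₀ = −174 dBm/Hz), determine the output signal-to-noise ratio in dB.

24.3 dB

Noise floor: N = −174 + 10 log₁₀(B) + NF
10 log₁₀(2.70×10⁸) = 84.31 dB
N = −174 + 84.31 + 2.88 = −86.81 dBm
SNR = P_sig − N = −62.5 − (−86.81) = 24.31 dB → 24.3 dB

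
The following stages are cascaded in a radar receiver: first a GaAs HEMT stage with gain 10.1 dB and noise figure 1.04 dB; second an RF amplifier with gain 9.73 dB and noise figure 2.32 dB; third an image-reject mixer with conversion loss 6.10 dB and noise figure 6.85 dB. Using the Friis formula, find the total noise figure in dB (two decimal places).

1.40 dB

Convert to linear (a loss of L dB is a gain of −L dB): F_i = 10^(NF_i/10), G_i = 10^(G_i,dB/10)
  Stage 1: F_1 = 10^(1.04/10) = 1.271, G_1 = 10^(10.1/10) = 10.23
  Stage 2: F_2 = 10^(2.32/10) = 1.706, G_2 = 10^(9.73/10) = 9.397
  Stage 3: F_3 = 10^(6.85/10) = 4.842, G_3 = 10^(−6.10/10) = 0.2455
Friis cascade:
  F = 1.271 + (1.706 − 1)/10.23 + (4.842 − 1)/96.16 = 1.380
NF = 10 log₁₀(1.380) = 1.40 dB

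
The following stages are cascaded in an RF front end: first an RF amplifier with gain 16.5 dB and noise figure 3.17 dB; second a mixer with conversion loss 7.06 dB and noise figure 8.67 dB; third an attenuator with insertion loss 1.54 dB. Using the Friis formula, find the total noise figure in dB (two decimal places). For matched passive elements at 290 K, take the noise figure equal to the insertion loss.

3.55 dB

Convert to linear (a loss of L dB is a gain of −L dB): F_i = 10^(NF_i/10), G_i = 10^(G_i,dB/10)
  Stage 1: F_1 = 10^(3.17/10) = 2.075, G_1 = 10^(16.5/10) = 44.67
  Stage 2: F_2 = 10^(8.67/10) = 7.362, G_2 = 10^(−7.06/10) = 0.1968
  Stage 3: F_3 = 10^(1.54/10) = 1.426, G_3 = 10^(−1.54/10) = 0.7015
Friis cascade:
  F = 2.075 + (7.362 − 1)/44.67 + (1.426 − 1)/8.790 = 2.266
NF = 10 log₁₀(2.266) = 3.55 dB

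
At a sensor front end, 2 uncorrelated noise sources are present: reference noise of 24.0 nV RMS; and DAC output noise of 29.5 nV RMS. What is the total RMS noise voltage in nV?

38.0 nV

Uncorrelated sources add in power (mean-square): V_tot = √(ΣV_i²)
V_tot = √[(2.40×10⁻⁸)² + (2.95×10⁻⁸)²] = 3.80×10⁻⁸ V = 38.0 nV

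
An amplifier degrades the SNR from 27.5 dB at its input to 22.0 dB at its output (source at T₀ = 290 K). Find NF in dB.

NF (dB) = SNR_in(dB) − SNR_out(dB) when the source is at T₀
NF = 27.5 − 22.0 = 5.5 dB

5.5 dB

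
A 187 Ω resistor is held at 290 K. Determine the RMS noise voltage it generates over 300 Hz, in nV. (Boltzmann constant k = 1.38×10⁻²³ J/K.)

30.0 nV

V_n = √(4kTRB)
4kTRB = 4 × 1.38×10⁻²³ × 290 × 1.87×10² × 3.00×10² = 8.98×10⁻¹⁶ V²
V_n = √(8.98×10⁻¹⁶) = 3.00×10⁻⁸ V = 30.0 nV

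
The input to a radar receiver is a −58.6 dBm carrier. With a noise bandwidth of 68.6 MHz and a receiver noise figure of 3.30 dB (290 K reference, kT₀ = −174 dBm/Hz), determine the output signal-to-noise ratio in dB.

Noise floor: N = −174 + 10 log₁₀(B) + NF
10 log₁₀(6.86×10⁷) = 78.36 dB
N = −174 + 78.36 + 3.30 = −92.34 dBm
SNR = P_sig − N = −58.6 − (−92.34) = 33.74 dB → 33.7 dB

33.7 dB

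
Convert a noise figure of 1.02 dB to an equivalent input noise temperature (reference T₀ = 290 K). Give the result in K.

F = 10^(1.02/10) = 1.26474
T_e = (F − 1)·T₀ = (1.26474 − 1) × 290 = 76.8 K

76.8 K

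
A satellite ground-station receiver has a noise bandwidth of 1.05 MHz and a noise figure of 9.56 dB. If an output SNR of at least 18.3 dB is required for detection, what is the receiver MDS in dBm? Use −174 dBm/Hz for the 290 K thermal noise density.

Sensitivity = −174 + 10 log₁₀(B) + NF + SNR_min
= −174 + 60.21 + 9.56 + 18.3
= −85.93 dBm → −85.9 dBm

−85.9 dBm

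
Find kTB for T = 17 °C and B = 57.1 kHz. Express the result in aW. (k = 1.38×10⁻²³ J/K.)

229 aW

T = 17 °C + 273.15 = 290.15 K
P_n = kTB = 1.38×10⁻²³ × 290.15 × 5.71×10⁴ = 2.29×10⁻¹⁶ W = 229 aW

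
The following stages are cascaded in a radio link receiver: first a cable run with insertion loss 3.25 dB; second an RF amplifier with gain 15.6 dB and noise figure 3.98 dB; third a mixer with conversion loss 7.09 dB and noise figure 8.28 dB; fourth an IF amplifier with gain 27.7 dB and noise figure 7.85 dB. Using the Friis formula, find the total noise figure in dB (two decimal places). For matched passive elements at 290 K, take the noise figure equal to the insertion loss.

Convert to linear (a loss of L dB is a gain of −L dB): F_i = 10^(NF_i/10), G_i = 10^(G_i,dB/10)
  Stage 1: F_1 = 10^(3.25/10) = 2.113, G_1 = 10^(−3.25/10) = 0.4732
  Stage 2: F_2 = 10^(3.98/10) = 2.500, G_2 = 10^(15.6/10) = 36.31
  Stage 3: F_3 = 10^(8.28/10) = 6.730, G_3 = 10^(−7.09/10) = 0.1954
  Stage 4: F_4 = 10^(7.85/10) = 6.095, G_4 = 10^(27.7/10) = 588.8
Friis cascade:
  F = 2.113 + (2.500 − 1)/0.4732 + (6.730 − 1)/17.18 + (6.095 − 1)/3.357 = 7.136
NF = 10 log₁₀(7.136) = 8.53 dB

8.53 dB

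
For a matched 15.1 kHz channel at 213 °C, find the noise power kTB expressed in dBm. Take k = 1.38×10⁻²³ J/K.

−129.9 dBm

T = 213 °C + 273.15 = 486.15 K
P_n = kTB = 1.38×10⁻²³ × 486.15 × 1.51×10⁴ = 1.01×10⁻¹⁶ W
In dBm: 10 log₁₀(1.01×10⁻¹⁶ / 10⁻³) = −129.9 dBm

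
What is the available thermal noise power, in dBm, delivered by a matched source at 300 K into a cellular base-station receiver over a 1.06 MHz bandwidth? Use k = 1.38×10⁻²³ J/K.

P_n = kTB = 1.38×10⁻²³ × 300 × 1.06×10⁶ = 4.39×10⁻¹⁵ W
In dBm: 10 log₁₀(4.39×10⁻¹⁵ / 10⁻³) = −113.6 dBm

−113.6 dBm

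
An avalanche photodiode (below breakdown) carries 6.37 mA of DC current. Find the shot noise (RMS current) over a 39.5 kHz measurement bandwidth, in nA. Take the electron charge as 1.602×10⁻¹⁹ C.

8.98 nA

I_n = √(2qI·B)
2qI·B = 2 × 1.602×10⁻¹⁹ × 6.37×10⁻³ × 3.95×10⁴ = 8.06×10⁻¹⁷ A²
I_n = √(8.06×10⁻¹⁷) = 8.98×10⁻⁹ A = 8.98 nA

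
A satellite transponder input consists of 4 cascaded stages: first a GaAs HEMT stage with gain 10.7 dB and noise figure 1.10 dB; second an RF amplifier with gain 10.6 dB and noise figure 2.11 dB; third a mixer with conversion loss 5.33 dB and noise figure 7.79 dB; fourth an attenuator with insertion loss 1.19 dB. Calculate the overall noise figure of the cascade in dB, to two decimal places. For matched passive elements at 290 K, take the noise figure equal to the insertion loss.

Convert to linear (a loss of L dB is a gain of −L dB): F_i = 10^(NF_i/10), G_i = 10^(G_i,dB/10)
  Stage 1: F_1 = 10^(1.10/10) = 1.288, G_1 = 10^(10.7/10) = 11.75
  Stage 2: F_2 = 10^(2.11/10) = 1.626, G_2 = 10^(10.6/10) = 11.48
  Stage 3: F_3 = 10^(7.79/10) = 6.012, G_3 = 10^(−5.33/10) = 0.2931
  Stage 4: F_4 = 10^(1.19/10) = 1.315, G_4 = 10^(−1.19/10) = 0.7603
Friis cascade:
  F = 1.288 + (1.626 − 1)/11.75 + (6.012 − 1)/134.9 + (1.315 − 1)/39.54 = 1.387
NF = 10 log₁₀(1.387) = 1.42 dB

1.42 dB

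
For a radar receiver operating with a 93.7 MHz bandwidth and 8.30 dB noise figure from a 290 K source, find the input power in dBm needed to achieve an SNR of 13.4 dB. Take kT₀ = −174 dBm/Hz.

−72.6 dBm

Sensitivity = −174 + 10 log₁₀(B) + NF + SNR_min
= −174 + 79.72 + 8.30 + 13.4
= −72.58 dBm → −72.6 dBm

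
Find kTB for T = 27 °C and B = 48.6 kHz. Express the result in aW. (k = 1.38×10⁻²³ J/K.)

201 aW

T = 27 °C + 273.15 = 300.15 K
P_n = kTB = 1.38×10⁻²³ × 300.15 × 4.86×10⁴ = 2.01×10⁻¹⁶ W = 201 aW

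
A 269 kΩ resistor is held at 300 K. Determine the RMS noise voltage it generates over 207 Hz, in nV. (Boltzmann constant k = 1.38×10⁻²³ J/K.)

960 nV

V_n = √(4kTRB)
4kTRB = 4 × 1.38×10⁻²³ × 300 × 2.69×10⁵ × 2.07×10² = 9.22×10⁻¹³ V²
V_n = √(9.22×10⁻¹³) = 9.60×10⁻⁷ V = 960 nV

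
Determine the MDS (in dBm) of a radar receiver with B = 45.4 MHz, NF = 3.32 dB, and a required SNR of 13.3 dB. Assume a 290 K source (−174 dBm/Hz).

−80.8 dBm

Sensitivity = −174 + 10 log₁₀(B) + NF + SNR_min
= −174 + 76.57 + 3.32 + 13.3
= −80.81 dBm → −80.8 dBm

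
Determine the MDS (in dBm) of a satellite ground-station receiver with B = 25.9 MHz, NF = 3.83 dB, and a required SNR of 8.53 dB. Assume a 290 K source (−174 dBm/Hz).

Sensitivity = −174 + 10 log₁₀(B) + NF + SNR_min
= −174 + 74.13 + 3.83 + 8.53
= −87.51 dBm → −87.5 dBm

−87.5 dBm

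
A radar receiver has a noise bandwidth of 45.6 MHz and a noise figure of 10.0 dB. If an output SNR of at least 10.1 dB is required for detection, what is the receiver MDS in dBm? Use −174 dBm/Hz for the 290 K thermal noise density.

Sensitivity = −174 + 10 log₁₀(B) + NF + SNR_min
= −174 + 76.59 + 10.0 + 10.1
= −77.31 dBm → −77.3 dBm

−77.3 dBm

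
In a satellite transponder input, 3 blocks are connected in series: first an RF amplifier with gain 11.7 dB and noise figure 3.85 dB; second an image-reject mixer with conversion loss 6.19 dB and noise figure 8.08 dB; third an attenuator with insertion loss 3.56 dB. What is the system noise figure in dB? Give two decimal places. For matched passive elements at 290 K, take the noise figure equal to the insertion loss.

Convert to linear (a loss of L dB is a gain of −L dB): F_i = 10^(NF_i/10), G_i = 10^(G_i,dB/10)
  Stage 1: F_1 = 10^(3.85/10) = 2.427, G_1 = 10^(11.7/10) = 14.79
  Stage 2: F_2 = 10^(8.08/10) = 6.427, G_2 = 10^(−6.19/10) = 0.2404
  Stage 3: F_3 = 10^(3.56/10) = 2.270, G_3 = 10^(−3.56/10) = 0.4406
Friis cascade:
  F = 2.427 + (6.427 − 1)/14.79 + (2.270 − 1)/3.556 = 3.151
NF = 10 log₁₀(3.151) = 4.98 dB

4.98 dB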